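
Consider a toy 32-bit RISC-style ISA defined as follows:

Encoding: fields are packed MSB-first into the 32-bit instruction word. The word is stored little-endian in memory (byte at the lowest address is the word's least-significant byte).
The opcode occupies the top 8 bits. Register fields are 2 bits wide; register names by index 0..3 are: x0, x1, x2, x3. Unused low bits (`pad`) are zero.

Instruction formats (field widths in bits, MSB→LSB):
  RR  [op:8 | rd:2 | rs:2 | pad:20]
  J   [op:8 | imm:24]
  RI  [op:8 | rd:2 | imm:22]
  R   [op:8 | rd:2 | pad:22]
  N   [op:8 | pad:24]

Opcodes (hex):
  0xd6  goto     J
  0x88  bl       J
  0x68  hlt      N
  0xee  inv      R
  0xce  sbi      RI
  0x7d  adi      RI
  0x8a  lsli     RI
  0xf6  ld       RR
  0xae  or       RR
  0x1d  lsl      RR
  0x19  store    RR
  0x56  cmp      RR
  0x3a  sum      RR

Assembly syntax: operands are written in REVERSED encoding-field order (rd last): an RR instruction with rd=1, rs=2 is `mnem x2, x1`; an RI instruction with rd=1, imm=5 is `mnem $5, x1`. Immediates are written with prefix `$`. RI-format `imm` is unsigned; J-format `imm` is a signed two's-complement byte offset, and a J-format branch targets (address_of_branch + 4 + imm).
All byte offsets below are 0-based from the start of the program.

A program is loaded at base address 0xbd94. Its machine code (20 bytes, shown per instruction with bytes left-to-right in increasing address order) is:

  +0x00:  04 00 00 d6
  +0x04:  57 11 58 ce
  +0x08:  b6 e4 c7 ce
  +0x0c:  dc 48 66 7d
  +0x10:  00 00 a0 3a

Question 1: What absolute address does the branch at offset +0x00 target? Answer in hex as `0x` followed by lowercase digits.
0xbd9c

[00] 04 00 00 d6 → 0xd6000004
  opcode bits[31:24]=0xd6: goto/J
  imm: (w>>0)&0xffffff=0x4 → $4
  target = base 0xbd94 + off 0x00 + 4 + imm 4 = 0xbd9c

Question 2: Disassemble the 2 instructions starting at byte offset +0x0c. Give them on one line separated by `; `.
adi $2509020, x1; sum x2, x2

[0c] dc 48 66 7d → 0x7d6648dc
  op=0x7d6648dc>>24=0x7d ⇒ adi (RI)
  rd@[23:22]=0x1 ⇒ x1
  imm@[21:0]=0x2648dc ⇒ $2509020
[10] 00 00 a0 3a → 0x3aa00000
  op=0x3aa00000>>24=0x3a ⇒ sum (RR)
  rd@[23:22]=0x2 ⇒ x2
  rs@[21:20]=0x2 ⇒ x2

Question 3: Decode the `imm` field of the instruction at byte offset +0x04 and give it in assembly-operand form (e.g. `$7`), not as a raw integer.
$1577303

@+04  little-endian(57 11 58 ce) = 0xce581157
  top 8b → 0xce → sbi [RI]
  rd: (w>>22)&0x3=0x1 → x1
  imm: (w>>0)&0x3fffff=0x181157 → $1577303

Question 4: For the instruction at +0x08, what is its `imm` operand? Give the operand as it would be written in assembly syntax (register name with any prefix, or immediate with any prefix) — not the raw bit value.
$517302

[08] b6 e4 c7 ce → 0xcec7e4b6
  op=0xcec7e4b6>>24=0xce ⇒ sbi (RI)
  rd@[23:22]=0x3 ⇒ x3
  imm@[21:0]=0x7e4b6 ⇒ $517302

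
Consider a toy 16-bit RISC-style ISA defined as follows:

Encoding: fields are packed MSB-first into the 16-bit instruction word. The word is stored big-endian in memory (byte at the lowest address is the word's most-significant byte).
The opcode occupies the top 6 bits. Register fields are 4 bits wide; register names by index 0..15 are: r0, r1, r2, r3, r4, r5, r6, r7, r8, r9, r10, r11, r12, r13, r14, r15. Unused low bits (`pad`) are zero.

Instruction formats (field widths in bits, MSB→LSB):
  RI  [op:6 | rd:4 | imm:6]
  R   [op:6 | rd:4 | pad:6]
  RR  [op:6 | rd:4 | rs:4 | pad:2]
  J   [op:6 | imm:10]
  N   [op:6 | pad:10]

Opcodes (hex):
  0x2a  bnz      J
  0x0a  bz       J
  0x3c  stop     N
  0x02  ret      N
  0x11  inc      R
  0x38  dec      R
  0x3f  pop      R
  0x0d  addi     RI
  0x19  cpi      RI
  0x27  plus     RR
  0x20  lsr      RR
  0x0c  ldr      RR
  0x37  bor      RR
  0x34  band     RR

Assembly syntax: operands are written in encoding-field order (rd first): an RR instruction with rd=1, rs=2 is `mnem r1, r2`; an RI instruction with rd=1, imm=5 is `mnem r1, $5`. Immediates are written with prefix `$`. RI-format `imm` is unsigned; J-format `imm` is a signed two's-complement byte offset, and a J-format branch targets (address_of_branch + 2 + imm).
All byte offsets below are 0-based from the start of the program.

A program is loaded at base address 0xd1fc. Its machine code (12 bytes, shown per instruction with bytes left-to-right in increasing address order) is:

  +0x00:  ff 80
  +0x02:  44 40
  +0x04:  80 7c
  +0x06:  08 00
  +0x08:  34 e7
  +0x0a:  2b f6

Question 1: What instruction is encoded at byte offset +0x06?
ret

[06] 08 00 → 0x0800
  op=0x0800>>10=0x2 ⇒ ret (N)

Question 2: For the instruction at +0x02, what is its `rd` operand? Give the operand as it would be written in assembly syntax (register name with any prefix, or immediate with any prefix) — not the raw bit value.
+0x02: 44 40 ⇒ word 0x4440 (big)
  opcode bits[15:10]=0x11: inc/R
  rd: (w>>6)&0xf=0x1 → r1

r1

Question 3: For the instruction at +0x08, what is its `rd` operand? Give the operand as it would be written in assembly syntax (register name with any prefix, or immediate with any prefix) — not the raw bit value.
r3

@+08  big-endian(34 e7) = 0x34e7
  top 6b → 0xd → addi [RI]
  rd: (w>>6)&0xf=0x3 → r3
  imm: (w>>0)&0x3f=0x27 → $39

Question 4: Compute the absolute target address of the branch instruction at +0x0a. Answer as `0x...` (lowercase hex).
0xd1fe

[0a] 2b f6 → 0x2bf6
  top 6b → 0xa → bz [J]
  imm: (w>>0)&0x3ff=0x3f6 (s10→-10) → $-10
  target = base 0xd1fc + off 0x0a + 2 + imm -10 = 0xd1fe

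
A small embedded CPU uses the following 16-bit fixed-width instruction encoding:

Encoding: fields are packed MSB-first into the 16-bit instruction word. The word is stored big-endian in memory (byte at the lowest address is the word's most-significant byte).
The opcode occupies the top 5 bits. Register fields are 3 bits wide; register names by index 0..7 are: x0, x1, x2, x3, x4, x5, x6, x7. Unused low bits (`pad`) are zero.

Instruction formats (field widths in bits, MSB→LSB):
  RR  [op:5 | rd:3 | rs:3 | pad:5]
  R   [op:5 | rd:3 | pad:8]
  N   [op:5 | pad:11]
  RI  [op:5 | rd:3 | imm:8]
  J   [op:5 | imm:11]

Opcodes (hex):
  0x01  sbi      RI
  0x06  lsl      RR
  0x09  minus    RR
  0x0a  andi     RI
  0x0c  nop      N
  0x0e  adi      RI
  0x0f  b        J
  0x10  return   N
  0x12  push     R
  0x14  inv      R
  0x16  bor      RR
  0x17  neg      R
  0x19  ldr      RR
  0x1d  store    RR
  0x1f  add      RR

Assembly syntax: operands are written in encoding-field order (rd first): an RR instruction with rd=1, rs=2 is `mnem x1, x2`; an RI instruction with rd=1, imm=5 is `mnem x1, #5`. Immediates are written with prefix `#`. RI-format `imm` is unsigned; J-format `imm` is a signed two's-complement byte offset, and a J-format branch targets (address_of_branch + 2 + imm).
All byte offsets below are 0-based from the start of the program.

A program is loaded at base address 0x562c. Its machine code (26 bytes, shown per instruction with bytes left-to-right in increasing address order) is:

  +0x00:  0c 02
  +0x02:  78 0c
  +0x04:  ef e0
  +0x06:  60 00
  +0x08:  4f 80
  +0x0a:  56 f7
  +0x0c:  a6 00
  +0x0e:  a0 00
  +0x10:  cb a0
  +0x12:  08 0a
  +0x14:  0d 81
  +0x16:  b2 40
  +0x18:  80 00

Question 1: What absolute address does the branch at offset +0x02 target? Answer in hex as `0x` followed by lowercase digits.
+0x02: 78 0c ⇒ word 0x780c (big)
  opcode bits[15:11]=0xf: b/J
  imm@[10:0]=0xc ⇒ #12
  target = base 0x562c + off 0x02 + 2 + imm 12 = 0x563c

0x563c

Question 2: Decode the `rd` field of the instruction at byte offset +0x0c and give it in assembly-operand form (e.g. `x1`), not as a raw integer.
x6

[0c] a6 00 → 0xa600
  op=0xa600>>11=0x14 ⇒ inv (R)
  [10:8] rd=6 = x6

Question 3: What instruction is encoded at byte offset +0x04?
store x7, x7

[04] ef e0 → 0xefe0
  top 5b → 0x1d → store [RR]
  rd@[10:8]=0x7 ⇒ x7
  rs@[7:5]=0x7 ⇒ x7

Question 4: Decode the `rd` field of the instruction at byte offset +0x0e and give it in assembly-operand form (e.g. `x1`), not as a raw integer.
off 0x0e: read a0 00 as big → 0xa000
  opcode bits[15:11]=0x14: inv/R
  rd@[10:8]=0x0 ⇒ x0

x0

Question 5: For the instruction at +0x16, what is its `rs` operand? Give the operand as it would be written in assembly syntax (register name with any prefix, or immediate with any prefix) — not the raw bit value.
+0x16: b2 40 ⇒ word 0xb240 (big)
  top 5b → 0x16 → bor [RR]
  rd: (w>>8)&0x7=0x2 → x2
  rs: (w>>5)&0x7=0x2 → x2

x2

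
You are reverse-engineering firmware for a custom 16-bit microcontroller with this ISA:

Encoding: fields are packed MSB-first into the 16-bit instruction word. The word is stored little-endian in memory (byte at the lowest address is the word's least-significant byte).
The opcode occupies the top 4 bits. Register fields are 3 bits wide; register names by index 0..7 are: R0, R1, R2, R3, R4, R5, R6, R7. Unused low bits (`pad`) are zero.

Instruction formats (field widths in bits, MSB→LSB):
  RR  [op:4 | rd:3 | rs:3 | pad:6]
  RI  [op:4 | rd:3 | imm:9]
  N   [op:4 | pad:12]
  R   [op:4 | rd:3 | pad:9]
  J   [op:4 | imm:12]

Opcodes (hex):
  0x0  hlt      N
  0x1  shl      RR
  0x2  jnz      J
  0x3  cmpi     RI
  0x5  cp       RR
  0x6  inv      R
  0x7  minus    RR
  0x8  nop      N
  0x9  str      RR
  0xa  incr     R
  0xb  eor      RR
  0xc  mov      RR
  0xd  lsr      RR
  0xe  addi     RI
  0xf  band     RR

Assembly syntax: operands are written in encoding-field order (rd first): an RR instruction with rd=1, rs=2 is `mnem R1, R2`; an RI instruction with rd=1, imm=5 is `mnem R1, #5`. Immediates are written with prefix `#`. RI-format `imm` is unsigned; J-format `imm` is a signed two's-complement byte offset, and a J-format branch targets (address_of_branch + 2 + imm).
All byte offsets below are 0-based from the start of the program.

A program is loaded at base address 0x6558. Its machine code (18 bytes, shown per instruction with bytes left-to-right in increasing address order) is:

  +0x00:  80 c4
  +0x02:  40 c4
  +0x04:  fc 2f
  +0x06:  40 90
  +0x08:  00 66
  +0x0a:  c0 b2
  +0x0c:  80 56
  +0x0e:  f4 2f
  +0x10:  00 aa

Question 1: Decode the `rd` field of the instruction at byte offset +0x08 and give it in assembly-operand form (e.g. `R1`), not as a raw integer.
R3

[08] 00 66 → 0x6600
  op=0x6600>>12=0x6 ⇒ inv (R)
  rd@[11:9]=0x3 ⇒ R3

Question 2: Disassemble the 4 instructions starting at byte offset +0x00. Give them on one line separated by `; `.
@+00  little-endian(80 c4) = 0xc480
  op=0xc480>>12=0xc ⇒ mov (RR)
  rd@[11:9]=0x2 ⇒ R2
  rs@[8:6]=0x2 ⇒ R2
@+02  little-endian(40 c4) = 0xc440
  op=0xc440>>12=0xc ⇒ mov (RR)
  rd@[11:9]=0x2 ⇒ R2
  rs@[8:6]=0x1 ⇒ R1
@+04  little-endian(fc 2f) = 0x2ffc
  op=0x2ffc>>12=0x2 ⇒ jnz (J)
  imm@[11:0]=0xffc (s12→-4) ⇒ #-4
@+06  little-endian(40 90) = 0x9040
  op=0x9040>>12=0x9 ⇒ str (RR)
  rd@[11:9]=0x0 ⇒ R0
  rs@[8:6]=0x1 ⇒ R1

mov R2, R2; mov R2, R1; jnz #-4; str R0, R1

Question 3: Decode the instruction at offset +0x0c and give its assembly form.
[0c] 80 56 → 0x5680
  op=0x5680>>12=0x5 ⇒ cp (RR)
  rd@[11:9]=0x3 ⇒ R3
  rs@[8:6]=0x2 ⇒ R2

cp R3, R2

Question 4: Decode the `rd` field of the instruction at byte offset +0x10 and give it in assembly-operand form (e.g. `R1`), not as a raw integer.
+0x10: 00 aa ⇒ word 0xaa00 (little)
  op=0xaa00>>12=0xa ⇒ incr (R)
  [11:9] rd=5 = R5

R5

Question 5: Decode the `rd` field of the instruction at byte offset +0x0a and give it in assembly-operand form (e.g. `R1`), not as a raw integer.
@+0a  little-endian(c0 b2) = 0xb2c0
  op=0xb2c0>>12=0xb ⇒ eor (RR)
  rd@[11:9]=0x1 ⇒ R1
  rs@[8:6]=0x3 ⇒ R3

R1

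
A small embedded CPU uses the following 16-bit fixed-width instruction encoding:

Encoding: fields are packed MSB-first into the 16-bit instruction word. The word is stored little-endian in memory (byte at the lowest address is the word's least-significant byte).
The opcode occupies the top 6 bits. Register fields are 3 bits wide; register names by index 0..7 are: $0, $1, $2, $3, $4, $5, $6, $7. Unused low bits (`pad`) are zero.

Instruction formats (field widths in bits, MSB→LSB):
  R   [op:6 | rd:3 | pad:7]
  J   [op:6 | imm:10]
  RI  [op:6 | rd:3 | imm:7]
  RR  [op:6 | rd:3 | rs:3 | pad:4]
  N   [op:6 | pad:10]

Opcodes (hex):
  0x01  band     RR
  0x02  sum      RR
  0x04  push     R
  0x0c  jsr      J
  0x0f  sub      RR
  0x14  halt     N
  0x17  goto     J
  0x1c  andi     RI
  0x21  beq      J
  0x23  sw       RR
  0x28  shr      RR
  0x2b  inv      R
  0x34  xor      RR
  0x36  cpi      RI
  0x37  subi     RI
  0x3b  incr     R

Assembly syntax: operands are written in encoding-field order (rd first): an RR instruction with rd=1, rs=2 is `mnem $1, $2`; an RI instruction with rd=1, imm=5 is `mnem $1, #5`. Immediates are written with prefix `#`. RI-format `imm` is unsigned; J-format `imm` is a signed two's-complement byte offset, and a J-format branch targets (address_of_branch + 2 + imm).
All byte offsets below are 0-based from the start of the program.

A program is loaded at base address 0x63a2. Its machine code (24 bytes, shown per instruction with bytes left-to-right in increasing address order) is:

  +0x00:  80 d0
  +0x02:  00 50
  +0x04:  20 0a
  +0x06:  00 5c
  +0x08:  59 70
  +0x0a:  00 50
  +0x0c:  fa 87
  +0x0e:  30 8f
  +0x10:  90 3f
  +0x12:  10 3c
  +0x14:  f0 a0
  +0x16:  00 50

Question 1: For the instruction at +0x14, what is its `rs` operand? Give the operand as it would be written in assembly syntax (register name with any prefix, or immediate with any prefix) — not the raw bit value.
$7

@+14  little-endian(f0 a0) = 0xa0f0
  top 6b → 0x28 → shr [RR]
  rd@[9:7]=0x1 ⇒ $1
  rs@[6:4]=0x7 ⇒ $7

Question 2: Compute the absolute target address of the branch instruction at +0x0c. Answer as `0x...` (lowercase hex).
0x63aa

+0x0c: fa 87 ⇒ word 0x87fa (little)
  opcode bits[15:10]=0x21: beq/J
  imm: (w>>0)&0x3ff=0x3fa (s10→-6) → #-6
  target = base 0x63a2 + off 0x0c + 2 + imm -6 = 0x63aa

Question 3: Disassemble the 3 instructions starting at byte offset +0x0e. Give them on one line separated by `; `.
sw $6, $3; sub $7, $1; sub $0, $1

[0e] 30 8f → 0x8f30
  op=0x8f30>>10=0x23 ⇒ sw (RR)
  rd: (w>>7)&0x7=0x6 → $6
  rs: (w>>4)&0x7=0x3 → $3
[10] 90 3f → 0x3f90
  op=0x3f90>>10=0xf ⇒ sub (RR)
  rd: (w>>7)&0x7=0x7 → $7
  rs: (w>>4)&0x7=0x1 → $1
[12] 10 3c → 0x3c10
  op=0x3c10>>10=0xf ⇒ sub (RR)
  rd: (w>>7)&0x7=0x0 → $0
  rs: (w>>4)&0x7=0x1 → $1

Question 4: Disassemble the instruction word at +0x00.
+0x00: 80 d0 ⇒ word 0xd080 (little)
  top 6b → 0x34 → xor [RR]
  [9:7] rd=1 = $1
  [6:4] rs=0 = $0

xor $1, $0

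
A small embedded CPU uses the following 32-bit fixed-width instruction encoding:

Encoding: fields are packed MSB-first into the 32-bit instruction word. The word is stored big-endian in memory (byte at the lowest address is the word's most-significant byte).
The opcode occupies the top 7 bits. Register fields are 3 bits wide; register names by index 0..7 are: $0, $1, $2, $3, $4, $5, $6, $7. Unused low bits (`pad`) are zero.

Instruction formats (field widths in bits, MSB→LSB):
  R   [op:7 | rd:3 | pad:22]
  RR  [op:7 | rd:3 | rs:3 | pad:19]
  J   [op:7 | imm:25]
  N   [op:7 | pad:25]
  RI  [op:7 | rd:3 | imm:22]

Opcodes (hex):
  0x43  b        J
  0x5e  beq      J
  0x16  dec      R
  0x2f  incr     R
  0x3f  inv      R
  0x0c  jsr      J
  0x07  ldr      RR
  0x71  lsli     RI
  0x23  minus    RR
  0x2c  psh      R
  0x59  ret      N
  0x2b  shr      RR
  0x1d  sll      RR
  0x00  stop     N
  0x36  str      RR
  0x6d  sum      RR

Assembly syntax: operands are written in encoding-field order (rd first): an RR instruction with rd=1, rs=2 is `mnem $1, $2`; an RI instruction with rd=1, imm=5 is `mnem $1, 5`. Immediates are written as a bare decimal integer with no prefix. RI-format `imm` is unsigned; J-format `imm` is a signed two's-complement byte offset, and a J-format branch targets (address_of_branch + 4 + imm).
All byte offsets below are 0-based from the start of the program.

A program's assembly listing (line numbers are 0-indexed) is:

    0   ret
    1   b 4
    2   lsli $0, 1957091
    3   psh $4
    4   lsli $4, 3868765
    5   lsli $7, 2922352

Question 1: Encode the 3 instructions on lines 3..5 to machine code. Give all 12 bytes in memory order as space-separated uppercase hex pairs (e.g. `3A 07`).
L3: psh op=0x2c:7|rd=4:3|pad=0:22 ⇒ 0x59000000 ⇒ big 59 00 00 00
L4: lsli op=0x71:7|rd=4:3|imm=3868765:22 ⇒ 0xe33b085d ⇒ big e3 3b 08 5d
L5: lsli op=0x71:7|rd=7:3|imm=2922352:22 ⇒ 0xe3ec9770 ⇒ big e3 ec 97 70

59 00 00 00 E3 3B 08 5D E3 EC 97 70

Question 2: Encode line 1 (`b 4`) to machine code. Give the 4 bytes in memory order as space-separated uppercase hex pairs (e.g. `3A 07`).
L1: b op=0x43:7|imm=4:25 ⇒ 0x86000004 ⇒ big 86 00 00 04

86 00 00 04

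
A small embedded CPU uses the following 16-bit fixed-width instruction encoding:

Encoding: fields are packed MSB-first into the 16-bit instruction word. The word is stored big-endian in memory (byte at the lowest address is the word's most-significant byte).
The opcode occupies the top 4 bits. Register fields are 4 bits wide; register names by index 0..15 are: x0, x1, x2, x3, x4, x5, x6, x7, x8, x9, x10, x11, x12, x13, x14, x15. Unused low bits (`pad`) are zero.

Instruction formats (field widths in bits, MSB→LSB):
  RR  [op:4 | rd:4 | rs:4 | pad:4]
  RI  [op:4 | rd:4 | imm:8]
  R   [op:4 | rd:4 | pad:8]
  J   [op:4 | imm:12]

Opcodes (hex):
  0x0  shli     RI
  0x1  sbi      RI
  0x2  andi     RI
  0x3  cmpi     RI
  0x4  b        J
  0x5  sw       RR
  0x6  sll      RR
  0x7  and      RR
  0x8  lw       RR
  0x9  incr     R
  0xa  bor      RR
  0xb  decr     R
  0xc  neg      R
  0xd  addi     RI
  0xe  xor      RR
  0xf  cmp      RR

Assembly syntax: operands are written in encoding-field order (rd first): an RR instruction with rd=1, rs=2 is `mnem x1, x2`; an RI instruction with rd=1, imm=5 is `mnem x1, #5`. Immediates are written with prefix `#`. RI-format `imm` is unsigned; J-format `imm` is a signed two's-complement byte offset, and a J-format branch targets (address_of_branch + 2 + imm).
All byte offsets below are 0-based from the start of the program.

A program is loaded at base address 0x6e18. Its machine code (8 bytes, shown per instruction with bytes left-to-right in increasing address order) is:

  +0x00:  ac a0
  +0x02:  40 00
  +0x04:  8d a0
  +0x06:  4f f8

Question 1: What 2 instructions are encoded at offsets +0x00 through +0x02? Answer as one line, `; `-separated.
+0x00: ac a0 ⇒ word 0xaca0 (big)
  op=0xaca0>>12=0xa ⇒ bor (RR)
  [11:8] rd=12 = x12
  [7:4] rs=10 = x10
+0x02: 40 00 ⇒ word 0x4000 (big)
  op=0x4000>>12=0x4 ⇒ b (J)
  [11:0] imm=0 = #0

bor x12, x10; b #0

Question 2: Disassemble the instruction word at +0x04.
+0x04: 8d a0 ⇒ word 0x8da0 (big)
  op=0x8da0>>12=0x8 ⇒ lw (RR)
  [11:8] rd=13 = x13
  [7:4] rs=10 = x10

lw x13, x10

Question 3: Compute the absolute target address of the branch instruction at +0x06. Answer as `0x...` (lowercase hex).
0x6e18

[06] 4f f8 → 0x4ff8
  opcode bits[15:12]=0x4: b/J
  imm@[11:0]=0xff8 (s12→-8) ⇒ #-8
  target = base 0x6e18 + off 0x06 + 2 + imm -8 = 0x6e18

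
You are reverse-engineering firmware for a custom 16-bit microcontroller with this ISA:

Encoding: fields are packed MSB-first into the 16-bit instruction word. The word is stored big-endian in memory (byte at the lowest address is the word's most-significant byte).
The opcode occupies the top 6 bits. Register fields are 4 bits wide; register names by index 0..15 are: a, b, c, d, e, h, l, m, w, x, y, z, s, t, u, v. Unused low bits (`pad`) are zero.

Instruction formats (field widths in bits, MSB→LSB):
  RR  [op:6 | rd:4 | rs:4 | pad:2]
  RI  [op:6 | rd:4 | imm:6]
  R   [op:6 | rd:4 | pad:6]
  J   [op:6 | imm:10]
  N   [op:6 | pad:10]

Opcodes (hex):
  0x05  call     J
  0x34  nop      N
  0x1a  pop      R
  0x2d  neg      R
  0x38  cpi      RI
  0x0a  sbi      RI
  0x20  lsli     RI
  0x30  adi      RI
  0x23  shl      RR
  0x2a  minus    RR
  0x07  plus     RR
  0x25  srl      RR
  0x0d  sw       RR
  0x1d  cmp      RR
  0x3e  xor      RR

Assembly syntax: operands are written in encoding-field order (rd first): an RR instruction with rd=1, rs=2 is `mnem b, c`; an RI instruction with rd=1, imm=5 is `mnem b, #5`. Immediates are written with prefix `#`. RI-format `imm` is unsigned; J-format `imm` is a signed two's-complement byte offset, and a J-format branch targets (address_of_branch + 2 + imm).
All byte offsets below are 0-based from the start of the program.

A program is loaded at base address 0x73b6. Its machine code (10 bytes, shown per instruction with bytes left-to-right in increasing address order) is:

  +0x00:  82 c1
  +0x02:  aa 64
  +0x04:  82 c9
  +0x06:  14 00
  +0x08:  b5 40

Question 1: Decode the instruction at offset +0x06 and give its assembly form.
call #0

off 0x06: read 14 00 as big → 0x1400
  top 6b → 0x5 → call [J]
  imm@[9:0]=0x0 ⇒ #0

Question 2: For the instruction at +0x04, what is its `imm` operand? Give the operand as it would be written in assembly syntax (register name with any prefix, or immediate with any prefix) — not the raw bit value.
off 0x04: read 82 c9 as big → 0x82c9
  op=0x82c9>>10=0x20 ⇒ lsli (RI)
  rd: (w>>6)&0xf=0xb → z
  imm: (w>>0)&0x3f=0x9 → #9

#9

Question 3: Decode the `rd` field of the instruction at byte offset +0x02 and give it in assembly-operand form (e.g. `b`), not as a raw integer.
[02] aa 64 → 0xaa64
  op=0xaa64>>10=0x2a ⇒ minus (RR)
  rd: (w>>6)&0xf=0x9 → x
  rs: (w>>2)&0xf=0x9 → x

x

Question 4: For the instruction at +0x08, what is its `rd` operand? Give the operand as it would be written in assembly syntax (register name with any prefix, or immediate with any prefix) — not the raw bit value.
off 0x08: read b5 40 as big → 0xb540
  op=0xb540>>10=0x2d ⇒ neg (R)
  rd@[9:6]=0x5 ⇒ h

h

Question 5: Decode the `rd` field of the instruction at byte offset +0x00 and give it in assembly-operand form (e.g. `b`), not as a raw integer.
@+00  big-endian(82 c1) = 0x82c1
  top 6b → 0x20 → lsli [RI]
  rd@[9:6]=0xb ⇒ z
  imm@[5:0]=0x1 ⇒ #1

z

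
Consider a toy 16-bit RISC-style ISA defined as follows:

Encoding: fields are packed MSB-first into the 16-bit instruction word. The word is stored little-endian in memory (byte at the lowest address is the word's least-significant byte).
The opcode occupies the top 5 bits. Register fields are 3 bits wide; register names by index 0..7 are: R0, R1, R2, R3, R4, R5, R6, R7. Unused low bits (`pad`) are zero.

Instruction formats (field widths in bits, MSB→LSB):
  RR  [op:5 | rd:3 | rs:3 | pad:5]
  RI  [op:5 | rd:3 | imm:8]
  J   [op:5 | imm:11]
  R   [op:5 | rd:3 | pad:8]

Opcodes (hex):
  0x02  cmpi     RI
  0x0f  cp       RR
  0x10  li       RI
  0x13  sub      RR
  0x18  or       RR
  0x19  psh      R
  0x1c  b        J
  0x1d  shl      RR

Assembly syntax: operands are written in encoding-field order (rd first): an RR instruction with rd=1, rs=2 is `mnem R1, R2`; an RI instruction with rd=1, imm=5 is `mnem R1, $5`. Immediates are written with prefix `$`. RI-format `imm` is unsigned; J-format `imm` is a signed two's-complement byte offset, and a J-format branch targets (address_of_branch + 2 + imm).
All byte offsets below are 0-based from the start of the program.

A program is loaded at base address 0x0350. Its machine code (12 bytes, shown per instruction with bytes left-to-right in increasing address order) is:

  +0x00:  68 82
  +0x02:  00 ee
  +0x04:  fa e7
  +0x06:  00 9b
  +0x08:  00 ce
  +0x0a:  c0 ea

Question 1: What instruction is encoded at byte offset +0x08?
psh R6

+0x08: 00 ce ⇒ word 0xce00 (little)
  top 5b → 0x19 → psh [R]
  rd: (w>>8)&0x7=0x6 → R6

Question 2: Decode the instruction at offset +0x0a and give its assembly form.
shl R2, R6

@+0a  little-endian(c0 ea) = 0xeac0
  op=0xeac0>>11=0x1d ⇒ shl (RR)
  rd: (w>>8)&0x7=0x2 → R2
  rs: (w>>5)&0x7=0x6 → R6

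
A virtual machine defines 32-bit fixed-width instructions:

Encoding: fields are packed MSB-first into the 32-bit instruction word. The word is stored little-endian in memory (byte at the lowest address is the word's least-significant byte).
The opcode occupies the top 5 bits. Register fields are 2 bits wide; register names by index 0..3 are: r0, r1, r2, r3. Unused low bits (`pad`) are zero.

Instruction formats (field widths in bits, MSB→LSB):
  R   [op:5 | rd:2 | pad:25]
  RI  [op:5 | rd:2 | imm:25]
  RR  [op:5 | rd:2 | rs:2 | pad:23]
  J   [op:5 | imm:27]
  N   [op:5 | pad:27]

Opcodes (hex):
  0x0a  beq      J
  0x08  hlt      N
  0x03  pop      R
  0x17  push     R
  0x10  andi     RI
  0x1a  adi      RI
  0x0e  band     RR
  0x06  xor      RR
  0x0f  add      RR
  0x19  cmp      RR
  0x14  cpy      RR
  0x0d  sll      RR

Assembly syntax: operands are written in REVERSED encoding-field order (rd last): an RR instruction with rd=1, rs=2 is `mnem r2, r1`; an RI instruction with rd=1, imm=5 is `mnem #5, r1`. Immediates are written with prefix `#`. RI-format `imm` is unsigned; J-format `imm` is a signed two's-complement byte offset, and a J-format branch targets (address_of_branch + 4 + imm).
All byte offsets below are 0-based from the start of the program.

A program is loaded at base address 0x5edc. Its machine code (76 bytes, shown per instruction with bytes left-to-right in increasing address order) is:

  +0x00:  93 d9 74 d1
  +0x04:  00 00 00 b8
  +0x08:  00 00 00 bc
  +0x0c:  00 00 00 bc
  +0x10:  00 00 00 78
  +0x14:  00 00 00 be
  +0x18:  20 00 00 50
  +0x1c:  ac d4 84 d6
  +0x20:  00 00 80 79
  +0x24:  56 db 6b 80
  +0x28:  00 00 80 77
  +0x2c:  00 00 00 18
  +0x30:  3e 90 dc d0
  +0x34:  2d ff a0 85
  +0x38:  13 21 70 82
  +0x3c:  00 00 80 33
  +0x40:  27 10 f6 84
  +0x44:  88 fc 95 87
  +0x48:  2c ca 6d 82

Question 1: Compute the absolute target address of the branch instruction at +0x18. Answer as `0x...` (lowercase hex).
0x5f18

+0x18: 20 00 00 50 ⇒ word 0x50000020 (little)
  top 5b → 0xa → beq [J]
  imm: (w>>0)&0x7ffffff=0x20 → #32
  target = base 0x5edc + off 0x18 + 4 + imm 32 = 0x5f18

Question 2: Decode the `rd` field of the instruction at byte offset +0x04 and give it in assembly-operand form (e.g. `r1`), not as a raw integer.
r0

off 0x04: read 00 00 00 b8 as little → 0xb8000000
  opcode bits[31:27]=0x17: push/R
  [26:25] rd=0 = r0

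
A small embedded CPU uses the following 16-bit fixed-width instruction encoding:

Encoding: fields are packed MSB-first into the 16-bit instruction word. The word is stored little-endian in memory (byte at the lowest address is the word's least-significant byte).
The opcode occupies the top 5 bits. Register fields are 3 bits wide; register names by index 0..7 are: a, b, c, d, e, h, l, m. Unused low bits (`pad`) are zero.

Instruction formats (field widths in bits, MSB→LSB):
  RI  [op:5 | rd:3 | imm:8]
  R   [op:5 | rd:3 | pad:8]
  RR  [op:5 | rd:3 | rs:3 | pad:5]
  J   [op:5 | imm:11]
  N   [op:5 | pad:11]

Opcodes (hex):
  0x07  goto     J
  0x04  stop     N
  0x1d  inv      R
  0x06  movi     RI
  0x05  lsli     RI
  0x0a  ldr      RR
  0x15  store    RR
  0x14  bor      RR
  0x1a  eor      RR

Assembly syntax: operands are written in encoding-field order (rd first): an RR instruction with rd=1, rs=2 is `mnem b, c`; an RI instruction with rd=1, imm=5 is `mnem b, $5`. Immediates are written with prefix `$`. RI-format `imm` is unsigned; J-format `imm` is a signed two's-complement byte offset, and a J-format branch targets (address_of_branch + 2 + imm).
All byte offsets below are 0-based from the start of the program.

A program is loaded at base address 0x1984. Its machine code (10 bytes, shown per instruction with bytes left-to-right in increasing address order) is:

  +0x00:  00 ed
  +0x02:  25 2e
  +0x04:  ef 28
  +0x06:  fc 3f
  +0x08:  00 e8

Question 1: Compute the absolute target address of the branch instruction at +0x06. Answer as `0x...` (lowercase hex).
+0x06: fc 3f ⇒ word 0x3ffc (little)
  op=0x3ffc>>11=0x7 ⇒ goto (J)
  imm@[10:0]=0x7fc (s11→-4) ⇒ $-4
  target = base 0x1984 + off 0x06 + 2 + imm -4 = 0x1988

0x1988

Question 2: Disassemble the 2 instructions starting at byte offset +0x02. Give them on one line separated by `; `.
lsli l, $37; lsli a, $239

@+02  little-endian(25 2e) = 0x2e25
  op=0x2e25>>11=0x5 ⇒ lsli (RI)
  [10:8] rd=6 = l
  [7:0] imm=37 = $37
@+04  little-endian(ef 28) = 0x28ef
  op=0x28ef>>11=0x5 ⇒ lsli (RI)
  [10:8] rd=0 = a
  [7:0] imm=239 = $239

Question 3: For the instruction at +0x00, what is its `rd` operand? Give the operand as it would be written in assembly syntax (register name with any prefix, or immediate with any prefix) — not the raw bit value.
h

off 0x00: read 00 ed as little → 0xed00
  op=0xed00>>11=0x1d ⇒ inv (R)
  rd: (w>>8)&0x7=0x5 → h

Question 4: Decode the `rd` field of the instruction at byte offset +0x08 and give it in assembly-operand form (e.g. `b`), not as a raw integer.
a

+0x08: 00 e8 ⇒ word 0xe800 (little)
  opcode bits[15:11]=0x1d: inv/R
  rd: (w>>8)&0x7=0x0 → a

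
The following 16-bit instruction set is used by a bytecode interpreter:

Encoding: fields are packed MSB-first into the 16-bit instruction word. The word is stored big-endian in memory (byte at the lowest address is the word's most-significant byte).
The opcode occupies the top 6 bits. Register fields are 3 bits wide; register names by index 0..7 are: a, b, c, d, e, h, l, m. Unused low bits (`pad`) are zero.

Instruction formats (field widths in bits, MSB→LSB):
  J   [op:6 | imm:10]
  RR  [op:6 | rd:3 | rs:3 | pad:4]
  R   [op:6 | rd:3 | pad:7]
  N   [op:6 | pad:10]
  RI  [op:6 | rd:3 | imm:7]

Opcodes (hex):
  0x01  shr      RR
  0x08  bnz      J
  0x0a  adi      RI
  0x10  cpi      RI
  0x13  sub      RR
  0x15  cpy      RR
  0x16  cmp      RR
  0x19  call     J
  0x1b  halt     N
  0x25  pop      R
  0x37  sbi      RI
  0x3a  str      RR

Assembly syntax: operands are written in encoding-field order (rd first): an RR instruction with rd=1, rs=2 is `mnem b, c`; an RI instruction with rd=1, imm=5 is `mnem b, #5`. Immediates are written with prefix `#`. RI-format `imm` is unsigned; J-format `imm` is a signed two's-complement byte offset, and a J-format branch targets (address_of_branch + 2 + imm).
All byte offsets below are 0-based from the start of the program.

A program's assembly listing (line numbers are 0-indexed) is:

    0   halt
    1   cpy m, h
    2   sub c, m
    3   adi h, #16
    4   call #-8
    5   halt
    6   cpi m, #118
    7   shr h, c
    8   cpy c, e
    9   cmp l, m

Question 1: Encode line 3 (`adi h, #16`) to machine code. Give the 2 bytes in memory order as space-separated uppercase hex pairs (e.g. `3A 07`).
L3: adi op=0xa:6|rd=5:3|imm=16:7 ⇒ 0x2a90 ⇒ big 2a 90

2A 90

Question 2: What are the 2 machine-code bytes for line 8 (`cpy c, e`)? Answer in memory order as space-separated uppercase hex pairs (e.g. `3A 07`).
8. cpy fields op=0x15:6|rd=2:3|rs=4:3|pad=0:4 → word 5540h → 55 40

55 40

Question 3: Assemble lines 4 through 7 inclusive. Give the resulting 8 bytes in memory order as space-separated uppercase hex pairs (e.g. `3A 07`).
67 F8 6C 00 43 F6 06 A0

L4: call op=0x19:6|imm=-8:10 ⇒ 0x67f8 ⇒ big 67 f8
L5: halt op=0x1b:6|pad=0:10 ⇒ 0x6c00 ⇒ big 6c 00
L6: cpi op=0x10:6|rd=7:3|imm=118:7 ⇒ 0x43f6 ⇒ big 43 f6
L7: shr op=0x1:6|rd=5:3|rs=2:3|pad=0:4 ⇒ 0x06a0 ⇒ big 06 a0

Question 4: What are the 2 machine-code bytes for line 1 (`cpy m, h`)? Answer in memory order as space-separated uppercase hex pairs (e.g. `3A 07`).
57 D0

1. cpy fields op=0x15:6|rd=7:3|rs=5:3|pad=0:4 → word 57d0h → 57 d0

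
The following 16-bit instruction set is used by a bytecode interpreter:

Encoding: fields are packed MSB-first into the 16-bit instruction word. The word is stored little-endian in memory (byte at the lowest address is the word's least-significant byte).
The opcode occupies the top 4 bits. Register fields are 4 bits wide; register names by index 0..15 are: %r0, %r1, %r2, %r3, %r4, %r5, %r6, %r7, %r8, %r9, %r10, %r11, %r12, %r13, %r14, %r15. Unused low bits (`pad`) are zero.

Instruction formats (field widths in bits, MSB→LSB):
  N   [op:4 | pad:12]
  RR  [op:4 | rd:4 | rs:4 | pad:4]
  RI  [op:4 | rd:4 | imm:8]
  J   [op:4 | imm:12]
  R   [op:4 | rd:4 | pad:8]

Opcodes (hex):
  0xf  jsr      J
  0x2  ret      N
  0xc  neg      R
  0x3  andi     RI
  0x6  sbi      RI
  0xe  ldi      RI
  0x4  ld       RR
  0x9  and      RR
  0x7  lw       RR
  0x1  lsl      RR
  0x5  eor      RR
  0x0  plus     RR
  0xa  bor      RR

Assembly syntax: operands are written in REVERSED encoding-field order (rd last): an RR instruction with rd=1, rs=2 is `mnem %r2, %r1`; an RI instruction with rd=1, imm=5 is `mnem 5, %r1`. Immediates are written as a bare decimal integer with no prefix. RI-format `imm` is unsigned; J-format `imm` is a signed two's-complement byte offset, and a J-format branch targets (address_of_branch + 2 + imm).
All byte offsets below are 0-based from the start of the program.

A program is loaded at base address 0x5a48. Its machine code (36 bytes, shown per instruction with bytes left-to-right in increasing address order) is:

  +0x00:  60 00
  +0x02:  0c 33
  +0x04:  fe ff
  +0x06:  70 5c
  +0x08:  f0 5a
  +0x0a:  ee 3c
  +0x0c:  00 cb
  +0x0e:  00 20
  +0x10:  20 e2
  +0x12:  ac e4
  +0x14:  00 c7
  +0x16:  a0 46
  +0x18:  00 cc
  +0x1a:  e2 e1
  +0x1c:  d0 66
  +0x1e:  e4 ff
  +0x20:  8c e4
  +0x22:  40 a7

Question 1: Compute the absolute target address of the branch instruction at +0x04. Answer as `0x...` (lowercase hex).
0x5a4c

+0x04: fe ff ⇒ word 0xfffe (little)
  top 4b → 0xf → jsr [J]
  imm@[11:0]=0xffe (s12→-2) ⇒ -2
  target = base 0x5a48 + off 0x04 + 2 + imm -2 = 0x5a4c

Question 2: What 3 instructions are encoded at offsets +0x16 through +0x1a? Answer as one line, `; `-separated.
@+16  little-endian(a0 46) = 0x46a0
  top 4b → 0x4 → ld [RR]
  rd: (w>>8)&0xf=0x6 → %r6
  rs: (w>>4)&0xf=0xa → %r10
@+18  little-endian(00 cc) = 0xcc00
  top 4b → 0xc → neg [R]
  rd: (w>>8)&0xf=0xc → %r12
@+1a  little-endian(e2 e1) = 0xe1e2
  top 4b → 0xe → ldi [RI]
  rd: (w>>8)&0xf=0x1 → %r1
  imm: (w>>0)&0xff=0xe2 → 226

ld %r10, %r6; neg %r12; ldi 226, %r1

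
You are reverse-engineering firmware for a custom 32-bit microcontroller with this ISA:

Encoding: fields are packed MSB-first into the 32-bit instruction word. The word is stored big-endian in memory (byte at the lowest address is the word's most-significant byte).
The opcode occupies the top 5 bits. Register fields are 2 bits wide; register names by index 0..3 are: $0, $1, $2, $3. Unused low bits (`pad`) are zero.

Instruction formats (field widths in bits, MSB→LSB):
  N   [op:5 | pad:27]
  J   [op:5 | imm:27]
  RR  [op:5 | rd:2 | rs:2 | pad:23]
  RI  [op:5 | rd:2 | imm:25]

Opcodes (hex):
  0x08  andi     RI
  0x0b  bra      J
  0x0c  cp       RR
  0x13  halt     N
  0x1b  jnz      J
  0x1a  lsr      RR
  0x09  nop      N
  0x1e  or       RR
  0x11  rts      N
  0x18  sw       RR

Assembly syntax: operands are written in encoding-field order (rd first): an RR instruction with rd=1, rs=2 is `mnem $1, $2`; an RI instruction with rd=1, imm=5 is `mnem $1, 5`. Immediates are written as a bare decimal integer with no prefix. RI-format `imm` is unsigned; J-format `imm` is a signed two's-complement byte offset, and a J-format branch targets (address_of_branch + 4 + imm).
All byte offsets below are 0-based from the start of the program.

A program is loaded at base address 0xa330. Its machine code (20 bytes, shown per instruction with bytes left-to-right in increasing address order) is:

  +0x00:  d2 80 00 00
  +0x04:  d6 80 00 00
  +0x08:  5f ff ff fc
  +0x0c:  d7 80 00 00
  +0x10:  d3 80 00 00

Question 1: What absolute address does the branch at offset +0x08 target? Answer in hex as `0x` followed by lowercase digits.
[08] 5f ff ff fc → 0x5ffffffc
  op=0x5ffffffc>>27=0xb ⇒ bra (J)
  [26:0] imm=134217724 (s27→-4) = -4
  target = base 0xa330 + off 0x08 + 4 + imm -4 = 0xa338

0xa338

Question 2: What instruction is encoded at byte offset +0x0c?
+0x0c: d7 80 00 00 ⇒ word 0xd7800000 (big)
  op=0xd7800000>>27=0x1a ⇒ lsr (RR)
  rd: (w>>25)&0x3=0x3 → $3
  rs: (w>>23)&0x3=0x3 → $3

lsr $3, $3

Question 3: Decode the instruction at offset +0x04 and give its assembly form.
+0x04: d6 80 00 00 ⇒ word 0xd6800000 (big)
  op=0xd6800000>>27=0x1a ⇒ lsr (RR)
  rd@[26:25]=0x3 ⇒ $3
  rs@[24:23]=0x1 ⇒ $1

lsr $3, $1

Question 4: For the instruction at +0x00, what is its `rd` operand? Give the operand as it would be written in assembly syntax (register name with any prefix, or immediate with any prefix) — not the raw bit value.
$1

+0x00: d2 80 00 00 ⇒ word 0xd2800000 (big)
  op=0xd2800000>>27=0x1a ⇒ lsr (RR)
  [26:25] rd=1 = $1
  [24:23] rs=1 = $1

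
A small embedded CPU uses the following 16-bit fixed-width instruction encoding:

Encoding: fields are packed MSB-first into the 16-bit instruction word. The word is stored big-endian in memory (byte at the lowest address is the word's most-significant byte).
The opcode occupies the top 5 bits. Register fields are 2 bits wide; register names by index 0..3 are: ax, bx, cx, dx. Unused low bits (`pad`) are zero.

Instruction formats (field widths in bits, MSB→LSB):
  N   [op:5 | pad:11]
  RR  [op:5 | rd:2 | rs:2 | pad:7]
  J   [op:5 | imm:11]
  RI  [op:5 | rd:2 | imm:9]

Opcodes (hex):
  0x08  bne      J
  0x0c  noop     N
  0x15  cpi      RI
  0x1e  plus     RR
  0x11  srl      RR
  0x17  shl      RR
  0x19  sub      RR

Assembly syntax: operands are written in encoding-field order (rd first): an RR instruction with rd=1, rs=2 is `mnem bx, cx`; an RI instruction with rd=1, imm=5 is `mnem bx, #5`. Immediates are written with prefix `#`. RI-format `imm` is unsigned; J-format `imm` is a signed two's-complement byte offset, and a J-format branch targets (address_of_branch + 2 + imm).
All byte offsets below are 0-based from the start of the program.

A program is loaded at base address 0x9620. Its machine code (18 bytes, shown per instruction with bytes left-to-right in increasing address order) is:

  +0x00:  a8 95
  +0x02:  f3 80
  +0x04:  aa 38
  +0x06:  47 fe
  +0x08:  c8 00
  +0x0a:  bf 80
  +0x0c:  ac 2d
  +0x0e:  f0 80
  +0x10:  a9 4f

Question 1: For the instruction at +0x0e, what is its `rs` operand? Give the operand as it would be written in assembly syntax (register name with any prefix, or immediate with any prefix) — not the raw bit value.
bx

[0e] f0 80 → 0xf080
  opcode bits[15:11]=0x1e: plus/RR
  [10:9] rd=0 = ax
  [8:7] rs=1 = bx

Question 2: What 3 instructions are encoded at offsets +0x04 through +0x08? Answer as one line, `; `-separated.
@+04  big-endian(aa 38) = 0xaa38
  top 5b → 0x15 → cpi [RI]
  rd: (w>>9)&0x3=0x1 → bx
  imm: (w>>0)&0x1ff=0x38 → #56
@+06  big-endian(47 fe) = 0x47fe
  top 5b → 0x8 → bne [J]
  imm: (w>>0)&0x7ff=0x7fe (s11→-2) → #-2
@+08  big-endian(c8 00) = 0xc800
  top 5b → 0x19 → sub [RR]
  rd: (w>>9)&0x3=0x0 → ax
  rs: (w>>7)&0x3=0x0 → ax

cpi bx, #56; bne #-2; sub ax, ax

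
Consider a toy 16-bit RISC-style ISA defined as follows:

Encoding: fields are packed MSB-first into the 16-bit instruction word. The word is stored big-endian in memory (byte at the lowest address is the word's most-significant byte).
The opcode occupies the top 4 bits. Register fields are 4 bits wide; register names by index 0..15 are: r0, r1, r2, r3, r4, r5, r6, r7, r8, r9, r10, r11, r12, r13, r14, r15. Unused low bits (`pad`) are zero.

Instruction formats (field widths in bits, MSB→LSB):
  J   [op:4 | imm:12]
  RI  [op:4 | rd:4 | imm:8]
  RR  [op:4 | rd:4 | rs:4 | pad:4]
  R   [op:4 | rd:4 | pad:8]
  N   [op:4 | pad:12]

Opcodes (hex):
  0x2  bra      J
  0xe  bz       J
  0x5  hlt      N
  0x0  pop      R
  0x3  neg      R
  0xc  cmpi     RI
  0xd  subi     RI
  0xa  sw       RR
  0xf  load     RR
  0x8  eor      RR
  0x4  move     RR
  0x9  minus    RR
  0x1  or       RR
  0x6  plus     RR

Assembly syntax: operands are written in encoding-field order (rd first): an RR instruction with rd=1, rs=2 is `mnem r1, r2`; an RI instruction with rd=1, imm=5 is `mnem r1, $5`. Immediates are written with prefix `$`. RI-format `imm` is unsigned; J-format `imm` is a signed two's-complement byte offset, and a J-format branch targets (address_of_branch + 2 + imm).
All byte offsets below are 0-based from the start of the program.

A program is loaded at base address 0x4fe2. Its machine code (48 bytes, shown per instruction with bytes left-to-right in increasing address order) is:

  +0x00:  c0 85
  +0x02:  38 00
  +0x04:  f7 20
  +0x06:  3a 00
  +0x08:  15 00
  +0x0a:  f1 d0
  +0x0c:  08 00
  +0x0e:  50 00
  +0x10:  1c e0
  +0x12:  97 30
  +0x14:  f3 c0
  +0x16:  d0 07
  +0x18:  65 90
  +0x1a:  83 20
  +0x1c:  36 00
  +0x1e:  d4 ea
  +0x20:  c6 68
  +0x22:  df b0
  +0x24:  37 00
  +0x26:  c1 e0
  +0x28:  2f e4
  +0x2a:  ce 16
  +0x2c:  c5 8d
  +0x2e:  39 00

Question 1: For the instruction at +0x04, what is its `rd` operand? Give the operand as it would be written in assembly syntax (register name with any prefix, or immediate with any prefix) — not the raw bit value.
+0x04: f7 20 ⇒ word 0xf720 (big)
  top 4b → 0xf → load [RR]
  rd: (w>>8)&0xf=0x7 → r7
  rs: (w>>4)&0xf=0x2 → r2

r7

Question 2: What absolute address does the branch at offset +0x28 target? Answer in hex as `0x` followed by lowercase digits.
[28] 2f e4 → 0x2fe4
  opcode bits[15:12]=0x2: bra/J
  imm: (w>>0)&0xfff=0xfe4 (s12→-28) → $-28
  target = base 0x4fe2 + off 0x28 + 2 + imm -28 = 0x4ff0

0x4ff0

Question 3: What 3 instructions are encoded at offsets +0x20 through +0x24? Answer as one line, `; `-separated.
+0x20: c6 68 ⇒ word 0xc668 (big)
  op=0xc668>>12=0xc ⇒ cmpi (RI)
  rd: (w>>8)&0xf=0x6 → r6
  imm: (w>>0)&0xff=0x68 → $104
+0x22: df b0 ⇒ word 0xdfb0 (big)
  op=0xdfb0>>12=0xd ⇒ subi (RI)
  rd: (w>>8)&0xf=0xf → r15
  imm: (w>>0)&0xff=0xb0 → $176
+0x24: 37 00 ⇒ word 0x3700 (big)
  op=0x3700>>12=0x3 ⇒ neg (R)
  rd: (w>>8)&0xf=0x7 → r7

cmpi r6, $104; subi r15, $176; neg r7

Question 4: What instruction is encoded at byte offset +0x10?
or r12, r14

+0x10: 1c e0 ⇒ word 0x1ce0 (big)
  op=0x1ce0>>12=0x1 ⇒ or (RR)
  [11:8] rd=12 = r12
  [7:4] rs=14 = r14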